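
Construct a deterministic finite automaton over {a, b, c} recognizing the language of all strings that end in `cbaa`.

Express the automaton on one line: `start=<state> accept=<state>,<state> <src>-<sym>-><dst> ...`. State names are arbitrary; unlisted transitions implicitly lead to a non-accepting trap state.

Let each state record the length of the longest suffix of the input read so far that is also a prefix of `cbaa`. S1 means the last symbol is `c`; S2 means the last 2 symbols are `cb`; S3 means the last 3 symbols are `cba`; S4 means the last 4 symbols are `cbaa`. Accept only at S4, where the string currently ends in `cbaa`.
With 5 states:
        a   b   c  
>  S0   S0  S0  S1 
   S1   S0  S2  S1 
   S2   S3  S0  S1 
   S3   S4  S0  S1 
 * S4   S0  S0  S1 
(> = start, * = accepting)

start=S0 accept=S4 S0-a->S0 S0-b->S0 S0-c->S1 S1-a->S0 S1-b->S2 S1-c->S1 S2-a->S3 S2-b->S0 S2-c->S1 S3-a->S4 S3-b->S0 S3-c->S1 S4-a->S0 S4-b->S0 S4-c->S1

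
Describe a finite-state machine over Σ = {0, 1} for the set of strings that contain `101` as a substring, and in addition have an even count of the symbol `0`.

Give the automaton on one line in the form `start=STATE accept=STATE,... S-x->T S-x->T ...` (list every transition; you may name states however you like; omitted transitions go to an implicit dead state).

Handle the two conditions separately and then intersect. The first has 4 states tracking whether and how much of `101` has been seen; the second has 2 states tracking the count of `0`s modulo 2. A product state is a pair (one from each), accepting exactly when both do.
        0   1  
>  s0   s1  s2 
   s1   s0  s3 
   s2   s4  s2 
   s3   s5  s3 
   s4   s0  s6 
   s5   s1  s7 
   s6   s7  s6 
 * s7   s6  s7 
(> = start, * = accepting)

start=s0 accept=s7 s0-0->s1 s0-1->s2 s1-0->s0 s1-1->s3 s2-0->s4 s2-1->s2 s3-0->s5 s3-1->s3 s4-0->s0 s4-1->s6 s5-0->s1 s5-1->s7 s6-0->s7 s6-1->s6 s7-0->s6 s7-1->s7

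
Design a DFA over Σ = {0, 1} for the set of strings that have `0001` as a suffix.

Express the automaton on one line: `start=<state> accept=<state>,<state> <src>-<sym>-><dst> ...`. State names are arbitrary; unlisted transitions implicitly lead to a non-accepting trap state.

Let each state record the length of the longest suffix of the input read so far that is also a prefix of `0001`. s1 means the last symbol is `0`; s2 means the last 2 symbols are `00`; s3 means the last 3 symbols are `000`; s4 means the last 4 symbols are `0001`. Accept only at s4, where the string currently ends in `0001`.
A 5-state machine:
        0   1  
>  s0   s1  s0 
   s1   s2  s0 
   s2   s3  s0 
   s3   s3  s4 
 * s4   s1  s0 
(> = start, * = accepting)

start=s0 accept=s4 s0-0->s1 s0-1->s0 s1-0->s2 s1-1->s0 s2-0->s3 s2-1->s0 s3-0->s3 s3-1->s4 s4-0->s1 s4-1->s0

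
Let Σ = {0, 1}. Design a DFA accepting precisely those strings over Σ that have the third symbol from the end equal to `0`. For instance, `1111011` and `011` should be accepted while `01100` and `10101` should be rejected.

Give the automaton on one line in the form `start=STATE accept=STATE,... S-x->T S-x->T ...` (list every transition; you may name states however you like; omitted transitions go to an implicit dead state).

Because acceptance depends on a position counted from the end, the machine has to buffer the most recent 3 symbols. Make each state the string of the last up-to-3 symbols read; on input `x` shift the window left and append `x`. Accept when the buffered window has length 3 and begins with `0`.
With 15 states:
       0  1 
>  A   B  C 
   B   D  E 
   C   F  G 
   D   H  I 
   E   J  K 
   F   L  M 
   G   N  O 
 * H   H  I 
 * I   J  K 
 * J   L  M 
 * K   N  O 
   L   H  I 
   M   J  K 
   N   L  M 
   O   N  O 
(> = start, * = accepting)

start=A accept=H,I,J,K A-0->B A-1->C B-0->D B-1->E C-0->F C-1->G D-0->H D-1->I E-0->J E-1->K F-0->L F-1->M G-0->N G-1->O H-0->H H-1->I I-0->J I-1->K J-0->L J-1->M K-0->N K-1->O L-0->H L-1->I M-0->J M-1->K N-0->L N-1->M O-0->N O-1->O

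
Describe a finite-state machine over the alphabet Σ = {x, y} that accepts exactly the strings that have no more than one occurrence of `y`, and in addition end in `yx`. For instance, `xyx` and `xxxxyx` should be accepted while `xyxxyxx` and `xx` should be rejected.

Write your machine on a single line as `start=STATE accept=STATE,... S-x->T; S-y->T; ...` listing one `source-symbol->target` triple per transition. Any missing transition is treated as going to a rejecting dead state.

Run two small machines in parallel and take their product. One (3 states) tracks the count of `y`s, saturating at 2; the other (3 states) tracks how much of the suffix `yx` has currently been matched. Each combined state is a pair, one component from each; accept when both components accept.
7 states suffice.
       x  y 
>  A   A  B 
   B   C  D 
 * C   E  D 
   D   F  D 
   E   E  D 
   F   G  D 
   G   G  D 
(> = start, * = accepting)

start=A; accept=C; A-x->A; A-y->B; B-x->C; B-y->D; C-x->E; C-y->D; D-x->F; D-y->D; E-x->E; E-y->D; F-x->G; F-y->D; G-x->G; G-y->D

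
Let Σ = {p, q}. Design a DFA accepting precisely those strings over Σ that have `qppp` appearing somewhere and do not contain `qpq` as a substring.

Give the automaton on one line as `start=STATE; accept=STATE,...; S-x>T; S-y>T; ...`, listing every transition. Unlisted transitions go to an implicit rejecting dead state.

start=s0; accept=s5,s7,s9; s0-p>s0; s0-q>s1; s1-p>s2; s1-q>s1; s2-p>s3; s2-q>s4; s3-p>s5; s3-q>s1; s4-p>s6; s4-q>s4; s5-p>s5; s5-q>s7; s6-p>s8; s6-q>s4; s7-p>s9; s7-q>s7; s8-p>s10; s8-q>s4; s9-p>s5; s9-q>s10; s10-p>s10; s10-q>s10

Handle the two conditions separately and then intersect. One (5 states) tracks whether and how much of `qppp` has been seen; the other (4 states) tracks partial matches of the forbidden pattern `qpq`. Each combined state is a pair, one component from each; accept when both components accept.
An 11-state machine:
          p    q  
>  s0     s0   s1 
   s1     s2   s1 
   s2     s3   s4 
   s3     s5   s1 
   s4     s6   s4 
 * s5     s5   s7 
   s6     s8   s4 
 * s7     s9   s7 
   s8    s10   s4 
 * s9     s5  s10 
   s10   s10  s10 
(> = start, * = accepting)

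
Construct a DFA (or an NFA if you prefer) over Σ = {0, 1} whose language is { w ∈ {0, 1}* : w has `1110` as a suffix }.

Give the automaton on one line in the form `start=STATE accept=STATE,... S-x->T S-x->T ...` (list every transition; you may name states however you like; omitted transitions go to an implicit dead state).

Remember how much of `1110` the current input suffix matches. State s0 means no match yet; s1 means the last symbol is `1`; s2 means the last 2 symbols are `11`; s3 means the last 3 symbols are `111`; s4 means the last 4 symbols are `1110`. Only s4 accepts. On a mismatch, fall back to the longest proper suffix that is still a prefix of `1110`.
5 states suffice.
        0   1  
>  s0   s0  s1 
   s1   s0  s2 
   s2   s0  s3 
   s3   s4  s3 
 * s4   s0  s1 
(> = start, * = accepting)

start=s0 accept=s4 s0-0->s0 s0-1->s1 s1-0->s0 s1-1->s2 s2-0->s0 s2-1->s3 s3-0->s4 s3-1->s3 s4-0->s0 s4-1->s1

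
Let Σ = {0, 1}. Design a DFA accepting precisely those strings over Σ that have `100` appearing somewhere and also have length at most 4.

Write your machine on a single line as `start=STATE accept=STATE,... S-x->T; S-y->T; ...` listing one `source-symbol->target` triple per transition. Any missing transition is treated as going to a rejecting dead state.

start=S0; accept=S9,S13; S0-0->S1; S0-1->S2; S1-0->S3; S1-1->S4; S2-0->S5; S2-1->S4; S3-0->S6; S3-1->S7; S4-0->S8; S4-1->S7; S5-0->S9; S5-1->S7; S6-0->S10; S6-1->S11; S7-0->S12; S7-1->S11; S8-0->S13; S8-1->S11; S9-0->S13; S9-1->S13; S10-0->S14; S10-1->S15; S11-0->S16; S11-1->S15; S12-0->S17; S12-1->S15; S13-0->S17; S13-1->S17; S14-0->S14; S14-1->S15; S15-0->S16; S15-1->S15; S16-0->S17; S16-1->S15; S17-0->S17; S17-1->S17

Run two small machines in parallel and take their product. The first has 4 states tracking whether and how much of `100` has been seen; the second has 6 states tracking the input length, saturating at 5. A product state is a pair (one from each), accepting exactly when both do.
With 18 states:
          0    1  
>  S0     S1   S2 
   S1     S3   S4 
   S2     S5   S4 
   S3     S6   S7 
   S4     S8   S7 
   S5     S9   S7 
   S6    S10  S11 
   S7    S12  S11 
   S8    S13  S11 
 * S9    S13  S13 
   S10   S14  S15 
   S11   S16  S15 
   S12   S17  S15 
 * S13   S17  S17 
   S14   S14  S15 
   S15   S16  S15 
   S16   S17  S15 
   S17   S17  S17 
(> = start, * = accepting)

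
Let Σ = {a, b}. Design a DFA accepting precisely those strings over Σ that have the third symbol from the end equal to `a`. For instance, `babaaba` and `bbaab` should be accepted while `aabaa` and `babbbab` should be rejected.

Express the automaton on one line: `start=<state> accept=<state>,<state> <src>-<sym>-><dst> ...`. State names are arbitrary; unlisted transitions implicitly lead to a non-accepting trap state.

Because acceptance depends on a position counted from the end, the machine has to buffer the most recent 3 symbols. Make each state the string of the last up-to-3 symbols read; on input `x` shift the window left and append `x`. Accept when the buffered window has length 3 and begins with `a`.
          a    b  
>  q0     q1   q2 
   q1     q3   q4 
   q2     q5   q6 
   q3     q7   q8 
   q4     q9  q10 
   q5    q11  q12 
   q6    q13  q14 
 * q7     q7   q8 
 * q8     q9  q10 
 * q9    q11  q12 
 * q10   q13  q14 
   q11    q7   q8 
   q12    q9  q10 
   q13   q11  q12 
   q14   q13  q14 
(> = start, * = accepting)

start=q0 accept=q7,q8,q9,q10 q0-a->q1 q0-b->q2 q1-a->q3 q1-b->q4 q2-a->q5 q2-b->q6 q3-a->q7 q3-b->q8 q4-a->q9 q4-b->q10 q5-a->q11 q5-b->q12 q6-a->q13 q6-b->q14 q7-a->q7 q7-b->q8 q8-a->q9 q8-b->q10 q9-a->q11 q9-b->q12 q10-a->q13 q10-b->q14 q11-a->q7 q11-b->q8 q12-a->q9 q12-b->q10 q13-a->q11 q13-b->q12 q14-a->q13 q14-b->q14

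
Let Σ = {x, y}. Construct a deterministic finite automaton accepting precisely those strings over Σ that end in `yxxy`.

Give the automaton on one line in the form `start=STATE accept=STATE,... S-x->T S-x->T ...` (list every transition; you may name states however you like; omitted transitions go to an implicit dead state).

Remember how much of `yxxy` the current input suffix matches. State q0 means no match yet; q1 means the last symbol is `y`; q2 means the last 2 symbols are `yx`; q3 means the last 3 symbols are `yxx`; q4 means the last 4 symbols are `yxxy`. Only q4 accepts. On a mismatch, fall back to the longest proper suffix that is still a prefix of `yxxy`.
        x   y  
>  q0   q0  q1 
   q1   q2  q1 
   q2   q3  q1 
   q3   q0  q4 
 * q4   q2  q1 
(> = start, * = accepting)

start=q0 accept=q4 q0-x->q0 q0-y->q1 q1-x->q2 q1-y->q1 q2-x->q3 q2-y->q1 q3-x->q0 q3-y->q4 q4-x->q2 q4-y->q1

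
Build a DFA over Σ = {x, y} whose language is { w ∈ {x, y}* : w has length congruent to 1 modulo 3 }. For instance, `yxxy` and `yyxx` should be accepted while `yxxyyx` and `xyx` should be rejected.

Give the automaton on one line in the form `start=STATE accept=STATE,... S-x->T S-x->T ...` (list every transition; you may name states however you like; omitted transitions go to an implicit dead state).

start=q0 accept=q1 q0-x->q1 q0-y->q1 q1-x->q2 q1-y->q2 q2-x->q0 q2-y->q0

Only the length mod 3 matters, so use a 3-cycle: from any state, every input symbol moves to the next state, wrapping q2 back to q0. Mark q1 accepting.
        x   y  
>  q0   q1  q1 
 * q1   q2  q2 
   q2   q0  q0 
(> = start, * = accepting)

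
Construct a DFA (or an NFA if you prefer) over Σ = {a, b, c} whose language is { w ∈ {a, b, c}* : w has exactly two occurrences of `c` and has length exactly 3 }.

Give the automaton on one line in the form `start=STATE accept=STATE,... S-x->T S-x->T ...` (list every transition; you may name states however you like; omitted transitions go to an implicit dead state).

Handle the two conditions separately and then intersect. The first has 4 states tracking the count of `c`s, saturating at 3; the second has 5 states tracking the input length, saturating at 4. A product state is a pair (one from each), accepting exactly when both do. After merging equivalent states the machine shrinks.
7 states suffice.
        a   b   c  
>  q0   q1  q1  q2 
   q1   q3  q3  q4 
   q2   q4  q4  q5 
   q3   q3  q3  q3 
   q4   q3  q3  q6 
   q5   q6  q6  q3 
 * q6   q3  q3  q3 
(> = start, * = accepting)

start=q0 accept=q6 q0-a->q1 q0-b->q1 q0-c->q2 q1-a->q3 q1-b->q3 q1-c->q4 q2-a->q4 q2-b->q4 q2-c->q5 q3-a->q3 q3-b->q3 q3-c->q3 q4-a->q3 q4-b->q3 q4-c->q6 q5-a->q6 q5-b->q6 q5-c->q3 q6-a->q3 q6-b->q3 q6-c->q3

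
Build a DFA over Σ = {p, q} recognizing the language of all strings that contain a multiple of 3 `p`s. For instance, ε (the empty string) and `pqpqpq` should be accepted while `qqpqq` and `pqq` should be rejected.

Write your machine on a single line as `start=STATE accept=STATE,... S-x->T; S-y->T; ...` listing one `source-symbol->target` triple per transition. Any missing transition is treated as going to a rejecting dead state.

start=A; accept=A; A-p->B; A-q->A; B-p->C; B-q->B; C-p->A; C-q->C

Keep the running count of `p`s modulo 3: each `p` advances along the cycle A → B → C → A while other symbols loop. Accept at A.
With 3 states:
       p  q 
>* A   B  A 
   B   C  B 
   C   A  C 
(> = start, * = accepting)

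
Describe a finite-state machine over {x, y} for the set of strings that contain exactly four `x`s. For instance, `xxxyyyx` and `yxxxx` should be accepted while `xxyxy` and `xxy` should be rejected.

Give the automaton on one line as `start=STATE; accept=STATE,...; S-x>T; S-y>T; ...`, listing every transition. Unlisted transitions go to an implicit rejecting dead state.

Only the number of `x`s matters, and only up to 5. Make a chain q0 → q1 → q2 → q3 → q4 → q5 advanced by each `x` (with q5 absorbing); every other symbol self-loops. The accepting set is {q4}.
A 6-state machine:
        x   y  
>  q0   q1  q0 
   q1   q2  q1 
   q2   q3  q2 
   q3   q4  q3 
 * q4   q5  q4 
   q5   q5  q5 
(> = start, * = accepting)

start=q0; accept=q4; q0-x>q1; q0-y>q0; q1-x>q2; q1-y>q1; q2-x>q3; q2-y>q2; q3-x>q4; q3-y>q3; q4-x>q5; q4-y>q4; q5-x>q5; q5-y>q5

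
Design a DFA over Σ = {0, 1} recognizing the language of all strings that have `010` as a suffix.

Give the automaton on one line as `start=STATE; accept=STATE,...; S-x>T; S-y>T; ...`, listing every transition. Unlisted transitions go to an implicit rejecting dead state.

Remember how much of `010` the current input suffix matches. State s0 means no match yet; s1 means the last symbol is `0`; s2 means the last 2 symbols are `01`; s3 means the last 3 symbols are `010`. Only s3 accepts. On a mismatch, fall back to the longest proper suffix that is still a prefix of `010`.
A 4-state machine:
        0   1  
>  s0   s1  s0 
   s1   s1  s2 
   s2   s3  s0 
 * s3   s1  s2 
(> = start, * = accepting)

start=s0; accept=s3; s0-0>s1; s0-1>s0; s1-0>s1; s1-1>s2; s2-0>s3; s2-1>s0; s3-0>s1; s3-1>s2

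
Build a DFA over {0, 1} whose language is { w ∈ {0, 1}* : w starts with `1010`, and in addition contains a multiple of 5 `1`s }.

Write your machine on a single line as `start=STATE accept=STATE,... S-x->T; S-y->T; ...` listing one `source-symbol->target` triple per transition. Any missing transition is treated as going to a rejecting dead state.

start=q0; accept=q12; q0-0->q1; q0-1->q2; q1-0->q1; q1-1->q3; q2-0->q4; q2-1->q5; q3-0->q3; q3-1->q5; q4-0->q3; q4-1->q6; q5-0->q5; q5-1->q7; q6-0->q8; q6-1->q7; q7-0->q7; q7-1->q9; q8-0->q8; q8-1->q10; q9-0->q9; q9-1->q1; q10-0->q10; q10-1->q11; q11-0->q11; q11-1->q12; q12-0->q12; q12-1->q13; q13-0->q13; q13-1->q8

Handle the two conditions separately and then intersect. One (6 states) tracks whether the input so far still matches the prefix `1010`; the other (5 states) tracks the count of `1`s modulo 5. Each combined state is a pair, one component from each; accept when both components accept.
14 states suffice.
          0    1  
>  q0     q1   q2 
   q1     q1   q3 
   q2     q4   q5 
   q3     q3   q5 
   q4     q3   q6 
   q5     q5   q7 
   q6     q8   q7 
   q7     q7   q9 
   q8     q8  q10 
   q9     q9   q1 
   q10   q10  q11 
   q11   q11  q12 
 * q12   q12  q13 
   q13   q13   q8 
(> = start, * = accepting)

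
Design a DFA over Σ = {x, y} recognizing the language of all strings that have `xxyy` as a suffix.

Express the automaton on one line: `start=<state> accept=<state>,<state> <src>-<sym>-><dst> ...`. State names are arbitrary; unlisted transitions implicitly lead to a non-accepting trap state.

start=S0 accept=S4 S0-x->S1 S0-y->S0 S1-x->S2 S1-y->S0 S2-x->S2 S2-y->S3 S3-x->S1 S3-y->S4 S4-x->S1 S4-y->S0

Let each state record the length of the longest suffix of the input read so far that is also a prefix of `xxyy`. S1 means the last symbol is `x`; S2 means the last 2 symbols are `xx`; S3 means the last 3 symbols are `xxy`; S4 means the last 4 symbols are `xxyy`. Accept only at S4, where the string currently ends in `xxyy`.
5 states suffice.
        x   y  
>  S0   S1  S0 
   S1   S2  S0 
   S2   S2  S3 
   S3   S1  S4 
 * S4   S1  S0 
(> = start, * = accepting)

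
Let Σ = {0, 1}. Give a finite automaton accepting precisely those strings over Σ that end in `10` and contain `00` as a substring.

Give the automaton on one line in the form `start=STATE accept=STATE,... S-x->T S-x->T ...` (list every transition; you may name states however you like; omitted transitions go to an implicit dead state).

Handle the two conditions separately and then intersect. One (3 states) tracks how much of the suffix `10` has currently been matched; the other (3 states) tracks whether and how much of `00` has been seen. Each combined state is a pair, one component from each; accept when both components accept. After merging equivalent states the machine shrinks.
5 states suffice.
        0   1  
>  s0   s1  s0 
   s1   s2  s0 
   s2   s2  s3 
   s3   s4  s3 
 * s4   s2  s3 
(> = start, * = accepting)

start=s0 accept=s4 s0-0->s1 s0-1->s0 s1-0->s2 s1-1->s0 s2-0->s2 s2-1->s3 s3-0->s4 s3-1->s3 s4-0->s2 s4-1->s3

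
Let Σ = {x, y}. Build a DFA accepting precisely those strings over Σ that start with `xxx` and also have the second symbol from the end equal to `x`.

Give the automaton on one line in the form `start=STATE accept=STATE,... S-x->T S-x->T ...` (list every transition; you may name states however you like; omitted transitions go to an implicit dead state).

start=q0 accept=q7,q9 q0-x->q1 q0-y->q2 q1-x->q3 q1-y->q4 q2-x->q5 q2-y->q6 q3-x->q7 q3-y->q4 q4-x->q5 q4-y->q6 q5-x->q8 q5-y->q4 q6-x->q5 q6-y->q6 q7-x->q7 q7-y->q9 q8-x->q8 q8-y->q4 q9-x->q10 q9-y->q11 q10-x->q7 q10-y->q9 q11-x->q10 q11-y->q11

Handle the two conditions separately and then intersect. One (5 states) tracks whether the input so far still matches the prefix `xxx`; the other (7 states) tracks the last 2 symbols read. Each combined state is a pair, one component from each; accept when both components accept.
12 states suffice.
          x    y  
>  q0     q1   q2 
   q1     q3   q4 
   q2     q5   q6 
   q3     q7   q4 
   q4     q5   q6 
   q5     q8   q4 
   q6     q5   q6 
 * q7     q7   q9 
   q8     q8   q4 
 * q9    q10  q11 
   q10    q7   q9 
   q11   q10  q11 
(> = start, * = accepting)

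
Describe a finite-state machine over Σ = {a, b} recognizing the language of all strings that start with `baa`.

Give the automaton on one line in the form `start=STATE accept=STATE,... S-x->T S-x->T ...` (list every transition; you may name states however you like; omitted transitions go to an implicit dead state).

start=q0 accept=q3 q0-a->q4 q0-b->q1 q1-a->q2 q1-b->q4 q2-a->q3 q2-b->q4 q3-a->q3 q3-b->q3 q4-a->q4 q4-b->q4

Check the first 3 symbols one by one: q0 through q2 record how many have matched `baa` so far; any wrong symbol goes to the dead state q4. After all 3 match we enter the accepting sink q3.
        a   b  
>  q0   q4  q1 
   q1   q2  q4 
   q2   q3  q4 
 * q3   q3  q3 
   q4   q4  q4 
(> = start, * = accepting)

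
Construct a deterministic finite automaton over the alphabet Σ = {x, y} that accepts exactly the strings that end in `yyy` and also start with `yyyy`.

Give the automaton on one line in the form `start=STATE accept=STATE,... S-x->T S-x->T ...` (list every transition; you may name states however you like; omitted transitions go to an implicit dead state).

Handle the two conditions separately and then intersect. One (4 states) tracks how much of the suffix `yyy` has currently been matched; the other (6 states) tracks whether the input so far still matches the prefix `yyyy`. Each combined state is a pair, one component from each; accept when both components accept.
With 12 states:
          x    y  
>  S0     S1   S2 
   S1     S1   S3 
   S2     S1   S4 
   S3     S1   S5 
   S4     S1   S6 
   S5     S1   S7 
   S6     S1   S8 
   S7     S1   S7 
 * S8     S9   S8 
   S9     S9  S10 
   S10    S9  S11 
   S11    S9   S8 
(> = start, * = accepting)

start=S0 accept=S8 S0-x->S1 S0-y->S2 S1-x->S1 S1-y->S3 S2-x->S1 S2-y->S4 S3-x->S1 S3-y->S5 S4-x->S1 S4-y->S6 S5-x->S1 S5-y->S7 S6-x->S1 S6-y->S8 S7-x->S1 S7-y->S7 S8-x->S9 S8-y->S8 S9-x->S9 S9-y->S10 S10-x->S9 S10-y->S11 S11-x->S9 S11-y->S8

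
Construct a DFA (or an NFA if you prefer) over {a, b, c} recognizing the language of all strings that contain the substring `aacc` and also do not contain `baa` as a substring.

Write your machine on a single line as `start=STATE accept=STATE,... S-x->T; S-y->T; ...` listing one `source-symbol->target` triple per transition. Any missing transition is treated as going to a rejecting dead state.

start=s0; accept=s7,s8,s9; s0-a->s1; s0-b->s2; s0-c->s0; s1-a->s3; s1-b->s2; s1-c->s0; s2-a->s4; s2-b->s2; s2-c->s0; s3-a->s3; s3-b->s2; s3-c->s5; s4-a->s6; s4-b->s2; s4-c->s0; s5-a->s1; s5-b->s2; s5-c->s7; s6-a->s6; s6-b->s6; s6-c->s6; s7-a->s7; s7-b->s8; s7-c->s7; s8-a->s9; s8-b->s8; s8-c->s7; s9-a->s6; s9-b->s8; s9-c->s7

Run two small machines in parallel and take their product. One (5 states) tracks whether and how much of `aacc` has been seen; the other (4 states) tracks partial matches of the forbidden pattern `baa`. Each combined state is a pair, one component from each; accept when both components accept. Equivalent product states are then merged.
10 states suffice.
        a   b   c  
>  s0   s1  s2  s0 
   s1   s3  s2  s0 
   s2   s4  s2  s0 
   s3   s3  s2  s5 
   s4   s6  s2  s0 
   s5   s1  s2  s7 
   s6   s6  s6  s6 
 * s7   s7  s8  s7 
 * s8   s9  s8  s7 
 * s9   s6  s8  s7 
(> = start, * = accepting)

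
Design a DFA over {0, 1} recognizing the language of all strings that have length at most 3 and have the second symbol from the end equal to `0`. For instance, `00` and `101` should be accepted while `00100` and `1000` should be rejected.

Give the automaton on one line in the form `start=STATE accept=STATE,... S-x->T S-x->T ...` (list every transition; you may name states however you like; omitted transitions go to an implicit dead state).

start=q0 accept=q3,q4 q0-0->q1 q0-1->q2 q1-0->q3 q1-1->q4 q2-0->q5 q2-1->q6 q3-0->q4 q3-1->q4 q4-0->q6 q4-1->q6 q5-0->q4 q5-1->q4 q6-0->q6 q6-1->q6

Handle the two conditions separately and then intersect. The first has 5 states tracking the input length, saturating at 4; the second has 7 states tracking the last 2 symbols read. A product state is a pair (one from each), accepting exactly when both do. Equivalent product states are then merged.
7 states suffice.
        0   1  
>  q0   q1  q2 
   q1   q3  q4 
   q2   q5  q6 
 * q3   q4  q4 
 * q4   q6  q6 
   q5   q4  q4 
   q6   q6  q6 
(> = start, * = accepting)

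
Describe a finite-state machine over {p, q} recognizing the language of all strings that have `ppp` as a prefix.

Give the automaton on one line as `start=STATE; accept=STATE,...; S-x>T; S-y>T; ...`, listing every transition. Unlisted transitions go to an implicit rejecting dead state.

start=S0; accept=S3; S0-p>S1; S0-q>S4; S1-p>S2; S1-q>S4; S2-p>S3; S2-q>S4; S3-p>S3; S3-q>S3; S4-p>S4; S4-q>S4

Walk along `ppp` while the input agrees: from S0 take `p` to S1, and so on. Any deviation drops to the rejecting sink S4. Once S3 is reached the prefix is confirmed and every continuation is accepted.
A 5-state machine:
        p   q  
>  S0   S1  S4 
   S1   S2  S4 
   S2   S3  S4 
 * S3   S3  S3 
   S4   S4  S4 
(> = start, * = accepting)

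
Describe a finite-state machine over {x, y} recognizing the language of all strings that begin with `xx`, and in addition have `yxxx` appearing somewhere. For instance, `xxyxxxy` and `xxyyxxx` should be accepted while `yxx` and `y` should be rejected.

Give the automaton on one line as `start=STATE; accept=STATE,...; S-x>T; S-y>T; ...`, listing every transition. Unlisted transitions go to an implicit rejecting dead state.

start=s0; accept=s10; s0-x>s1; s0-y>s2; s1-x>s3; s1-y>s2; s2-x>s4; s2-y>s2; s3-x>s3; s3-y>s5; s4-x>s6; s4-y>s2; s5-x>s7; s5-y>s5; s6-x>s8; s6-y>s2; s7-x>s9; s7-y>s5; s8-x>s8; s8-y>s8; s9-x>s10; s9-y>s5; s10-x>s10; s10-y>s10

Run two small machines in parallel and take their product. One (4 states) tracks whether the input so far still matches the prefix `xx`; the other (5 states) tracks whether and how much of `yxxx` has been seen. Each combined state is a pair, one component from each; accept when both components accept.
11 states suffice.
          x    y  
>  s0     s1   s2 
   s1     s3   s2 
   s2     s4   s2 
   s3     s3   s5 
   s4     s6   s2 
   s5     s7   s5 
   s6     s8   s2 
   s7     s9   s5 
   s8     s8   s8 
   s9    s10   s5 
 * s10   s10  s10 
(> = start, * = accepting)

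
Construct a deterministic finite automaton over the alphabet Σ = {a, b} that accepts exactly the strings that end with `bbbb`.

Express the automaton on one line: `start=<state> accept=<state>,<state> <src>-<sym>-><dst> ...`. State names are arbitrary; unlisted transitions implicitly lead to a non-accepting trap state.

start=q0 accept=q4 q0-a->q0 q0-b->q1 q1-a->q0 q1-b->q2 q2-a->q0 q2-b->q3 q3-a->q0 q3-b->q4 q4-a->q0 q4-b->q4

Remember how much of `bbbb` the current input suffix matches. State q0 means no match yet; q1 means the last symbol is `b`; q2 means the last 2 symbols are `bb`; q3 means the last 3 symbols are `bbb`; q4 means the last 4 symbols are `bbbb`. Only q4 accepts. On a mismatch, fall back to the longest proper suffix that is still a prefix of `bbbb`.
5 states suffice.
        a   b  
>  q0   q0  q1 
   q1   q0  q2 
   q2   q0  q3 
   q3   q0  q4 
 * q4   q0  q4 
(> = start, * = accepting)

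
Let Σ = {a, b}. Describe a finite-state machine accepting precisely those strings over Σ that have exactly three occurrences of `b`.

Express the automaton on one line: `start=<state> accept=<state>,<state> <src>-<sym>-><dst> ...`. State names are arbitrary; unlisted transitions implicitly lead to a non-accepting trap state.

start=q0 accept=q3 q0-a->q0 q0-b->q1 q1-a->q1 q1-b->q2 q2-a->q2 q2-b->q3 q3-a->q3 q3-b->q4 q4-a->q4 q4-b->q4

Count `b`s, saturating at 4: states q0 through q3 mean 0 through 3 `b`s seen; q4 means more than 3. Each `b` increments (capped at q4); other symbols loop. Accept from {q3}.
        a   b  
>  q0   q0  q1 
   q1   q1  q2 
   q2   q2  q3 
 * q3   q3  q4 
   q4   q4  q4 
(> = start, * = accepting)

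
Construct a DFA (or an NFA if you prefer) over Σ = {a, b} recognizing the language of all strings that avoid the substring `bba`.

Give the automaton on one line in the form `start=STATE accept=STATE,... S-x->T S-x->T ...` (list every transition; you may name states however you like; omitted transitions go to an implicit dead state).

Track partial matches of the forbidden pattern `bba`. State S3 is a dead state reached once `bba` has occurred; every other state accepts. S0 means no part of `bba` is currently matched.
A 4-state machine:
        a   b  
>* S0   S0  S1 
 * S1   S0  S2 
 * S2   S3  S2 
   S3   S3  S3 
(> = start, * = accepting)

start=S0 accept=S0,S1,S2 S0-a->S0 S0-b->S1 S1-a->S0 S1-b->S2 S2-a->S3 S2-b->S2 S3-a->S3 S3-b->S3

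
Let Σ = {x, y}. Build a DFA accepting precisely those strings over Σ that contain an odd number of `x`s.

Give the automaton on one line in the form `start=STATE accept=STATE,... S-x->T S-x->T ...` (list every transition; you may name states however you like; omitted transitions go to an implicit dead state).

start=A accept=B A-x->B A-y->A B-x->A B-y->B

The only thing that matters is how many `x`s have appeared, reduced mod 2. Use one state per residue: A for 0, …, B for 1. Reading `x` moves to the next residue; anything else stays put. B is accepting.
2 states suffice.
       x  y 
>  A   B  A 
 * B   A  B 
(> = start, * = accepting)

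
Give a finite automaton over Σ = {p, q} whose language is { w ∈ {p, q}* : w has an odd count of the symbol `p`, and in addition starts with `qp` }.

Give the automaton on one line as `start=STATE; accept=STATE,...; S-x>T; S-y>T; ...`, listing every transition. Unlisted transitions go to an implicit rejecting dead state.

Handle the two conditions separately and then intersect. One (2 states) tracks the count of `p`s modulo 2; the other (4 states) tracks whether the input so far still matches the prefix `qp`. Each combined state is a pair, one component from each; accept when both components accept. Equivalent product states are then merged.
5 states suffice.
        p   q  
>  S0   S1  S2 
   S1   S1  S1 
   S2   S3  S1 
 * S3   S4  S3 
   S4   S3  S4 
(> = start, * = accepting)

start=S0; accept=S3; S0-p>S1; S0-q>S2; S1-p>S1; S1-q>S1; S2-p>S3; S2-q>S1; S3-p>S4; S3-q>S3; S4-p>S3; S4-q>S4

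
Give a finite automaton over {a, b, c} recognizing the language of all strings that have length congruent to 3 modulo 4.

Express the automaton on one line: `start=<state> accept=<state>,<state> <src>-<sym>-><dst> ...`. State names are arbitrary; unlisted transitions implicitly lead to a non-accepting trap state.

Only the length mod 4 matters, so use a 4-cycle: from any state, every input symbol moves to the next state, wrapping s3 back to s0. Mark s3 accepting.
A 4-state machine:
        a   b   c  
>  s0   s1  s1  s1 
   s1   s2  s2  s2 
   s2   s3  s3  s3 
 * s3   s0  s0  s0 
(> = start, * = accepting)

start=s0 accept=s3 s0-a->s1 s0-b->s1 s0-c->s1 s1-a->s2 s1-b->s2 s1-c->s2 s2-a->s3 s2-b->s3 s2-c->s3 s3-a->s0 s3-b->s0 s3-c->s0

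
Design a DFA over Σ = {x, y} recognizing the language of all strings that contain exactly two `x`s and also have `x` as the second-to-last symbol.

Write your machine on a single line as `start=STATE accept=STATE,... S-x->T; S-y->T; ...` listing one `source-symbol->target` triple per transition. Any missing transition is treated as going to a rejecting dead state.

Build one automaton per condition and run them in lockstep. One (4 states) tracks the count of `x`s, saturating at 3; the other (7 states) tracks the last 2 symbols read. Each combined state is a pair, one component from each; accept when both components accept. Minimizing collapses redundant product states.
7 states suffice.
        x   y  
>  q0   q1  q0 
   q1   q2  q3 
 * q2   q4  q5 
   q3   q6  q3 
   q4   q4  q4 
 * q5   q4  q4 
   q6   q4  q5 
(> = start, * = accepting)

start=q0; accept=q2,q5; q0-x->q1; q0-y->q0; q1-x->q2; q1-y->q3; q2-x->q4; q2-y->q5; q3-x->q6; q3-y->q3; q4-x->q4; q4-y->q4; q5-x->q4; q5-y->q4; q6-x->q4; q6-y->q5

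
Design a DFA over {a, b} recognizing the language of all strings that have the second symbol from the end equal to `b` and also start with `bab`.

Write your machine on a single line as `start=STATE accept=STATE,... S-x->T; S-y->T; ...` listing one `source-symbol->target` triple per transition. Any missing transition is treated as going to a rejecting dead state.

start=s0; accept=s9,s10; s0-a->s1; s0-b->s2; s1-a->s3; s1-b->s4; s2-a->s5; s2-b->s6; s3-a->s3; s3-b->s4; s4-a->s7; s4-b->s6; s5-a->s3; s5-b->s8; s6-a->s7; s6-b->s6; s7-a->s3; s7-b->s4; s8-a->s9; s8-b->s10; s9-a->s11; s9-b->s8; s10-a->s9; s10-b->s10; s11-a->s11; s11-b->s8

Handle the two conditions separately and then intersect. One (7 states) tracks the last 2 symbols read; the other (5 states) tracks whether the input so far still matches the prefix `bab`. Each combined state is a pair, one component from each; accept when both components accept.
A 12-state machine:
          a    b  
>  s0     s1   s2 
   s1     s3   s4 
   s2     s5   s6 
   s3     s3   s4 
   s4     s7   s6 
   s5     s3   s8 
   s6     s7   s6 
   s7     s3   s4 
   s8     s9  s10 
 * s9    s11   s8 
 * s10    s9  s10 
   s11   s11   s8 
(> = start, * = accepting)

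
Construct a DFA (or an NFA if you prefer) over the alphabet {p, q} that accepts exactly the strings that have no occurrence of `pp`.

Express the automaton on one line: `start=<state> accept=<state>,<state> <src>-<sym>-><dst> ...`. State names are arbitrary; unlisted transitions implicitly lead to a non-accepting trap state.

Track partial matches of the forbidden pattern `pp`. State C is a dead state reached once `pp` has occurred; every other state accepts. A means no part of `pp` is currently matched.
A 3-state machine:
       p  q 
>* A   B  A 
 * B   C  A 
   C   C  C 
(> = start, * = accepting)

start=A accept=A,B A-p->B A-q->A B-p->C B-q->A C-p->C C-q->C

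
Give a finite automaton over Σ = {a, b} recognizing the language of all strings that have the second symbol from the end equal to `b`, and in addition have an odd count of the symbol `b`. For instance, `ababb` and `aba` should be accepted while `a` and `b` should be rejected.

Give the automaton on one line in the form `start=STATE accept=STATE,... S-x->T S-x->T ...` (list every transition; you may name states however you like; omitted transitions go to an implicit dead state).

Build one automaton per condition and run them in lockstep. One (7 states) tracks the last 2 symbols read; the other (2 states) tracks the count of `b`s modulo 2. Each combined state is a pair, one component from each; accept when both components accept. Minimizing collapses redundant product states.
A 6-state machine:
        a   b  
>  q0   q0  q1 
   q1   q2  q3 
 * q2   q4  q3 
   q3   q0  q5 
   q4   q4  q3 
 * q5   q2  q3 
(> = start, * = accepting)

start=q0 accept=q2,q5 q0-a->q0 q0-b->q1 q1-a->q2 q1-b->q3 q2-a->q4 q2-b->q3 q3-a->q0 q3-b->q5 q4-a->q4 q4-b->q3 q5-a->q2 q5-b->q3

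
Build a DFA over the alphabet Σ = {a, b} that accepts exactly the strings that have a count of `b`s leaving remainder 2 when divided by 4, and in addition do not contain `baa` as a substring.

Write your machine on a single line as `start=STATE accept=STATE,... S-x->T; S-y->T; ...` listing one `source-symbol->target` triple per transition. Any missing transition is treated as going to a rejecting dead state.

Build one automaton per condition and run them in lockstep. One (4 states) tracks the count of `b`s modulo 4; the other (4 states) tracks partial matches of the forbidden pattern `baa`. Each combined state is a pair, one component from each; accept when both components accept.
13 states suffice.
          a    b  
>  q0     q0   q1 
   q1     q2   q3 
   q2     q4   q3 
 * q3     q5   q6 
   q4     q4   q7 
 * q5     q7   q6 
   q6     q8   q9 
   q7     q7  q10 
   q8    q10   q9 
   q9    q11   q1 
   q10   q10  q12 
   q11   q12   q1 
   q12   q12   q4 
(> = start, * = accepting)

start=q0; accept=q3,q5; q0-a->q0; q0-b->q1; q1-a->q2; q1-b->q3; q2-a->q4; q2-b->q3; q3-a->q5; q3-b->q6; q4-a->q4; q4-b->q7; q5-a->q7; q5-b->q6; q6-a->q8; q6-b->q9; q7-a->q7; q7-b->q10; q8-a->q10; q8-b->q9; q9-a->q11; q9-b->q1; q10-a->q10; q10-b->q12; q11-a->q12; q11-b->q1; q12-a->q12; q12-b->q4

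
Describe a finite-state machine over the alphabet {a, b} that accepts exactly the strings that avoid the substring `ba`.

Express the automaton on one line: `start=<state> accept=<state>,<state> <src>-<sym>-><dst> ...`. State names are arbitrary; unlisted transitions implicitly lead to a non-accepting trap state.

Track partial matches of the forbidden pattern `ba`. State s2 is a dead state reached once `ba` has occurred; every other state accepts. s0 means no part of `ba` is currently matched.
With 3 states:
        a   b  
>* s0   s0  s1 
 * s1   s2  s1 
   s2   s2  s2 
(> = start, * = accepting)

start=s0 accept=s0,s1 s0-a->s0 s0-b->s1 s1-a->s2 s1-b->s1 s2-a->s2 s2-b->s2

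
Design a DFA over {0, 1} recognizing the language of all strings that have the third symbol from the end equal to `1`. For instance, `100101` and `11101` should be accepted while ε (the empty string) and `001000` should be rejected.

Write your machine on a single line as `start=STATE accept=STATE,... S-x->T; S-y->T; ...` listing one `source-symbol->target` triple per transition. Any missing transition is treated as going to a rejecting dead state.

A DFA must remember the last 3 symbols (since which symbol is third-to-last isn't known until the input ends). Use one state per possible window of the last ≤3 symbols; accept from those whose window starts with `1`.
          0    1  
>  q0     q1   q2 
   q1     q3   q4 
   q2     q5   q6 
   q3     q7   q8 
   q4     q9  q10 
   q5    q11  q12 
   q6    q13  q14 
   q7     q7   q8 
   q8     q9  q10 
   q9    q11  q12 
   q10   q13  q14 
 * q11    q7   q8 
 * q12    q9  q10 
 * q13   q11  q12 
 * q14   q13  q14 
(> = start, * = accepting)

start=q0; accept=q11,q12,q13,q14; q0-0->q1; q0-1->q2; q1-0->q3; q1-1->q4; q2-0->q5; q2-1->q6; q3-0->q7; q3-1->q8; q4-0->q9; q4-1->q10; q5-0->q11; q5-1->q12; q6-0->q13; q6-1->q14; q7-0->q7; q7-1->q8; q8-0->q9; q8-1->q10; q9-0->q11; q9-1->q12; q10-0->q13; q10-1->q14; q11-0->q7; q11-1->q8; q12-0->q9; q12-1->q10; q13-0->q11; q13-1->q12; q14-0->q13; q14-1->q14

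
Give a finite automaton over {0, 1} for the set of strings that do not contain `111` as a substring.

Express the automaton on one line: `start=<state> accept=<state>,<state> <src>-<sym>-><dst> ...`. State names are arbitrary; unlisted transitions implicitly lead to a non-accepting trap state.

start=S0 accept=S0,S1,S2 S0-0->S0 S0-1->S1 S1-0->S0 S1-1->S2 S2-0->S0 S2-1->S3 S3-0->S3 S3-1->S3

Track partial matches of the forbidden pattern `111`. State S3 is a dead state reached once `111` has occurred; every other state accepts. S0 means no part of `111` is currently matched.
A 4-state machine:
        0   1  
>* S0   S0  S1 
 * S1   S0  S2 
 * S2   S0  S3 
   S3   S3  S3 
(> = start, * = accepting)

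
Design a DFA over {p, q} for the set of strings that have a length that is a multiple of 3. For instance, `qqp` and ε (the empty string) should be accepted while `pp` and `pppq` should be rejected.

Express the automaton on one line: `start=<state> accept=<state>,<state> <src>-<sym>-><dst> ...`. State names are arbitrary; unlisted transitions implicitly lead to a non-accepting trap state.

start=A accept=A A-p->B A-q->B B-p->C B-q->C C-p->A C-q->A

Only the length mod 3 matters, so use a 3-cycle: from any state, every input symbol moves to the next state, wrapping C back to A. Mark A accepting.
A 3-state machine:
       p  q 
>* A   B  B 
   B   C  C 
   C   A  A 
(> = start, * = accepting)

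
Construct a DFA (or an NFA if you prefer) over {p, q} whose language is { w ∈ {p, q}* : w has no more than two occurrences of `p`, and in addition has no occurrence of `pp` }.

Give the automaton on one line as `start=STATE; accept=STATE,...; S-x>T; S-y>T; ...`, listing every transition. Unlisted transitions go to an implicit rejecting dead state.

start=A; accept=A,B,D,E; A-p>B; A-q>A; B-p>C; B-q>D; C-p>C; C-q>C; D-p>E; D-q>D; E-p>C; E-q>E

Handle the two conditions separately and then intersect. One (4 states) tracks the count of `p`s, saturating at 3; the other (3 states) tracks partial matches of the forbidden pattern `pp`. Each combined state is a pair, one component from each; accept when both components accept. Equivalent product states are then merged.
5 states suffice.
       p  q 
>* A   B  A 
 * B   C  D 
   C   C  C 
 * D   E  D 
 * E   C  E 
(> = start, * = accepting)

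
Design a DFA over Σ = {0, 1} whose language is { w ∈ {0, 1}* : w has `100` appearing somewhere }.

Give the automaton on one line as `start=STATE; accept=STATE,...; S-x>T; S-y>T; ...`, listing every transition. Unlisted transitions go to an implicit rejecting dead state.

Track how much of `100` has been matched so far: state q0 is no progress, q3 is the absorbing accept state reached once `100` has occurred. Intermediate states record partial matches; on a mismatch, fall back to the longest reusable overlap.
With 4 states:
        0   1  
>  q0   q0  q1 
   q1   q2  q1 
   q2   q3  q1 
 * q3   q3  q3 
(> = start, * = accepting)

start=q0; accept=q3; q0-0>q0; q0-1>q1; q1-0>q2; q1-1>q1; q2-0>q3; q2-1>q1; q3-0>q3; q3-1>q3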